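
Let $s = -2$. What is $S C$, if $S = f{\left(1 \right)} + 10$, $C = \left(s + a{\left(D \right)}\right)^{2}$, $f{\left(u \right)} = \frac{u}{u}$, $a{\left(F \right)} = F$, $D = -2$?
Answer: $176$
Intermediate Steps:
$f{\left(u \right)} = 1$
$C = 16$ ($C = \left(-2 - 2\right)^{2} = \left(-4\right)^{2} = 16$)
$S = 11$ ($S = 1 + 10 = 11$)
$S C = 11 \cdot 16 = 176$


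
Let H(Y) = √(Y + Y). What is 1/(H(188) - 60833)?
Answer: -60833/3700653513 - 2*√94/3700653513 ≈ -1.6444e-5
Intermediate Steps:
H(Y) = √2*√Y (H(Y) = √(2*Y) = √2*√Y)
1/(H(188) - 60833) = 1/(√2*√188 - 60833) = 1/(√2*(2*√47) - 60833) = 1/(2*√94 - 60833) = 1/(-60833 + 2*√94)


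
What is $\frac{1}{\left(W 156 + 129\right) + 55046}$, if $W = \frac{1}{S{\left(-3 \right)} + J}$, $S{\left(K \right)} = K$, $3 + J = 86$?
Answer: $\frac{20}{1103539} \approx 1.8124 \cdot 10^{-5}$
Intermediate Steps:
$J = 83$ ($J = -3 + 86 = 83$)
$W = \frac{1}{80}$ ($W = \frac{1}{-3 + 83} = \frac{1}{80} \approx 0.0125$)
$\frac{1}{\left(W 156 + 129\right) + 55046} = \frac{1}{\left(\frac{1}{80} \cdot 156 + 129\right) + 55046} = \frac{1}{\left(\frac{39}{20} + 129\right) + 55046} = \frac{1}{\frac{2619}{20} + 55046} = \frac{1}{\frac{1103539}{20}} = \frac{20}{1103539}$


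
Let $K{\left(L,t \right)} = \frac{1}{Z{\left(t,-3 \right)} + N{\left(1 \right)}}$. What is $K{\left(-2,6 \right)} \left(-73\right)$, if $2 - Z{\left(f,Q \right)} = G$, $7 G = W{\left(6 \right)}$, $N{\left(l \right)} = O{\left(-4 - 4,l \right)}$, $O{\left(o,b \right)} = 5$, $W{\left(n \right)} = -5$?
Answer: $- \frac{511}{54} \approx -9.463$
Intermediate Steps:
$N{\left(l \right)} = 5$
$G = - \frac{5}{7}$ ($G = \frac{1}{7} \left(-5\right) = - \frac{5}{7} \approx -0.71429$)
$Z{\left(f,Q \right)} = \frac{19}{7}$ ($Z{\left(f,Q \right)} = 2 - - \frac{5}{7} = 2 + \frac{5}{7} = \frac{19}{7}$)
$K{\left(L,t \right)} = \frac{7}{54}$ ($K{\left(L,t \right)} = \frac{1}{\frac{19}{7} + 5} = \frac{1}{\frac{54}{7}} = \frac{7}{54}$)
$K{\left(-2,6 \right)} \left(-73\right) = \frac{7}{54} \left(-73\right) = - \frac{511}{54}$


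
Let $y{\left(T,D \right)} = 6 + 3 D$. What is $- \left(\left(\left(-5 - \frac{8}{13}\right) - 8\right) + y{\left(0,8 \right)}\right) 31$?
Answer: $- \frac{6603}{13} \approx -507.92$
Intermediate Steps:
$- \left(\left(\left(-5 - \frac{8}{13}\right) - 8\right) + y{\left(0,8 \right)}\right) 31 = - \left(\left(\left(-5 - \frac{8}{13}\right) - 8\right) + \left(6 + 3 \cdot 8\right)\right) 31 = - \left(\left(\left(-5 - \frac{8}{13}\right) - 8\right) + \left(6 + 24\right)\right) 31 = - \left(\left(\left(-5 - \frac{8}{13}\right) - 8\right) + 30\right) 31 = - \left(\left(- \frac{73}{13} - 8\right) + 30\right) 31 = - \left(- \frac{177}{13} + 30\right) 31 = - \frac{213 \cdot 31}{13} = \left(-1\right) \frac{6603}{13} = - \frac{6603}{13}$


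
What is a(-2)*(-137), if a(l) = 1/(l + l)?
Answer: 137/4 ≈ 34.250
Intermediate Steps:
a(l) = 1/(2*l)
a(-2)*(-137) = ((½)/(-2))*(-137) = ((½)*(-½))*(-137) = -¼*(-137) = 137/4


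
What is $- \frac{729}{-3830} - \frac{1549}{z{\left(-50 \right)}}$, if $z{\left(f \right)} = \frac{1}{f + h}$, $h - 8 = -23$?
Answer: $\frac{385624279}{3830} \approx 1.0069 \cdot 10^{5}$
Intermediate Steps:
$h = -15$ ($h = 8 - 23 = -15$)
$z{\left(f \right)} = \frac{1}{-15 + f}$ ($z{\left(f \right)} = \frac{1}{f - 15} = \frac{1}{-15 + f}$)
$- \frac{729}{-3830} - \frac{1549}{z{\left(-50 \right)}} = - \frac{729}{-3830} - \frac{1549}{\frac{1}{-15 - 50}} = \left(-729\right) \left(- \frac{1}{3830}\right) - \frac{1549}{\frac{1}{-65}} = \frac{729}{3830} - \frac{1549}{- \frac{1}{65}} = \frac{729}{3830} - -100685 = \frac{729}{3830} + 100685 = \frac{385624279}{3830}$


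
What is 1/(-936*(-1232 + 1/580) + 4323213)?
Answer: 145/794072691 ≈ 1.8260e-7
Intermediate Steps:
1/(-936*(-1232 + 1/580) + 4323213) = 1/(-936*(-714559/580) + 4323213) = 1/(167206806/145 + 4323213) = 1/(794072691/145) = 145/794072691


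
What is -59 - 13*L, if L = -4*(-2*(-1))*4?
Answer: 357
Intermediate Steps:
L = -32 (L = -8*4 = -4*8 = -32)
-59 - 13*L = -59 - 13*(-32) = -59 + 416 = 357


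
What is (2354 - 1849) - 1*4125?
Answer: -3620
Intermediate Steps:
(2354 - 1849) - 1*4125 = 505 - 4125 = -3620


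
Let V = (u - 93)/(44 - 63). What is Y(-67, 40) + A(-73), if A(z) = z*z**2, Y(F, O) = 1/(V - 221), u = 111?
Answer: -1640484708/4217 ≈ -3.8902e+5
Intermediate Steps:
V = -18/19 (V = (111 - 93)/(44 - 63) = 18/(-19) = 18*(-1/19) = -18/19 ≈ -0.94737)
Y(F, O) = -19/4217 (Y(F, O) = 1/(-18/19 - 221) = 1/(-4217/19) = -19/4217)
A(z) = z**3
Y(-67, 40) + A(-73) = -19/4217 + (-73)**3 = -19/4217 - 389017 = -1640484708/4217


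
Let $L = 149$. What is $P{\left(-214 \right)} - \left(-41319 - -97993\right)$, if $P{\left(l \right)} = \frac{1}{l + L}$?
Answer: $- \frac{3683811}{65} \approx -56674.0$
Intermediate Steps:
$P{\left(l \right)} = \frac{1}{149 + l}$ ($P{\left(l \right)} = \frac{1}{l + 149} = \frac{1}{149 + l}$)
$P{\left(-214 \right)} - \left(-41319 - -97993\right) = \frac{1}{149 - 214} - \left(-41319 - -97993\right) = \frac{1}{-65} - \left(-41319 + 97993\right) = - \frac{1}{65} - 56674 = - \frac{3683811}{65}$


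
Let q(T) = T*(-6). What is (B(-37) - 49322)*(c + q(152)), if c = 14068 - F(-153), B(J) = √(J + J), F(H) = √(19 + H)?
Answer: -(13156 - I*√134)*(49322 - I*√74) ≈ -6.4888e+8 + 6.8412e+5*I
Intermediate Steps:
B(J) = √2*√J (B(J) = √(2*J) = √2*√J)
c = 14068 - I*√134 (c = 14068 - √(19 - 153) = 14068 - √(-134) = 14068 - I*√134 ≈ 14068.0 - 11.576*I)
q(T) = -6*T
(B(-37) - 49322)*(c + q(152)) = (√2*√(-37) - 49322)*((14068 - I*√134) - 6*152) = (√2*(I*√37) - 49322)*((14068 - I*√134) - 912) = (I*√74 - 49322)*(13156 - I*√134) = (-49322 + I*√74)*(13156 - I*√134)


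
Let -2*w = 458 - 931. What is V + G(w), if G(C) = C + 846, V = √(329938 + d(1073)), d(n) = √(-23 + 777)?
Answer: 2165/2 + √(329938 + √754) ≈ 1656.9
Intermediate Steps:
d(n) = √754
w = 473/2 (w = -(458 - 931)/2 = -½*(-473) = 473/2 ≈ 236.50)
V = √(329938 + √754) ≈ 574.43
G(C) = 846 + C
V + G(w) = √(329938 + √754) + (846 + 473/2) = √(329938 + √754) + 2165/2 = 2165/2 + √(329938 + √754)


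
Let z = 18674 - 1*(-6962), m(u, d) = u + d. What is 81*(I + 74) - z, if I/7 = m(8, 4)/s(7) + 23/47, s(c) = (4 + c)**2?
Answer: -109806305/5687 ≈ -19308.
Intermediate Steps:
m(u, d) = d + u
I = 23429/5687 (I = 7*((4 + 8)/((4 + 7)**2) + 23/47) = 7*(12/(11**2) + 23*(1/47)) = 7*(12/121 + 23/47) = 7*(3347/5687) = 23429/5687 ≈ 4.1197)
z = 25636 (z = 18674 + 6962 = 25636)
81*(I + 74) - z = 81*(23429/5687 + 74) - 1*25636 = 81*(444267/5687) - 25636 = 35985627/5687 - 25636 = -109806305/5687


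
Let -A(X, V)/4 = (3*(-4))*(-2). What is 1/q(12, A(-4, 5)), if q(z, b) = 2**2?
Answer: 1/4 ≈ 0.25000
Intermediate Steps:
A(X, V) = -96 (A(X, V) = -4*3*(-4)*(-2) = -(-48)*(-2) = -4*24 = -96)
q(z, b) = 4
1/q(12, A(-4, 5)) = 1/4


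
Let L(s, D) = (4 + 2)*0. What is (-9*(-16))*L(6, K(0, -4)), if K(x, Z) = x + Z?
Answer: 0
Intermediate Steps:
K(x, Z) = Z + x
L(s, D) = 0 (L(s, D) = 6*0 = 0)
(-9*(-16))*L(6, K(0, -4)) = -9*(-16)*0 = 144*0 = 0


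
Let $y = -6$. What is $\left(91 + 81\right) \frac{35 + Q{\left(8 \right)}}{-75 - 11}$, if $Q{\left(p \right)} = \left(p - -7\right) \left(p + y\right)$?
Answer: $-130$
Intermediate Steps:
$Q{\left(p \right)} = \left(-6 + p\right) \left(7 + p\right)$ ($Q{\left(p \right)} = \left(p - -7\right) \left(p - 6\right) = \left(p + 7\right) \left(-6 + p\right) = \left(7 + p\right) \left(-6 + p\right) = \left(-6 + p\right) \left(7 + p\right)$)
$\left(91 + 81\right) \frac{35 + Q{\left(8 \right)}}{-75 - 11} = \left(91 + 81\right) \frac{35 + \left(-42 + 8 + 8^{2}\right)}{-75 - 11} = 172 \frac{35 + \left(-42 + 8 + 64\right)}{-86} = 172 \left(35 + 30\right) \left(- \frac{1}{86}\right) = 172 \cdot 65 \left(- \frac{1}{86}\right) = 172 \left(- \frac{65}{86}\right) = -130$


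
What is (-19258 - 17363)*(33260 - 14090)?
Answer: -702024570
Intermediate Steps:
(-19258 - 17363)*(33260 - 14090) = -36621*19170 = -702024570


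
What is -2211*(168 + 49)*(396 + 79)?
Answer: -227898825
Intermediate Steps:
-2211*(168 + 49)*(396 + 79) = -479787*475 = -2211*103075 = -227898825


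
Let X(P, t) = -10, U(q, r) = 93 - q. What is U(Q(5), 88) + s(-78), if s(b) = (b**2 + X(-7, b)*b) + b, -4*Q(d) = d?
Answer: 27521/4 ≈ 6880.3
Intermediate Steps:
Q(d) = -d/4
s(b) = b**2 - 9*b (s(b) = (b**2 - 10*b) + b = b**2 - 9*b)
U(Q(5), 88) + s(-78) = (93 - (-1)*5/4) - 78*(-9 - 78) = (93 - 1*(-5/4)) - 78*(-87) = (93 + 5/4) + 6786 = 377/4 + 6786 = 27521/4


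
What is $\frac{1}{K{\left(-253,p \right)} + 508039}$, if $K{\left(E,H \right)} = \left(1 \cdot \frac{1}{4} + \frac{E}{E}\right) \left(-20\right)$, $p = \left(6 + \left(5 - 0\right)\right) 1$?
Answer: $\frac{1}{508014} \approx 1.9684 \cdot 10^{-6}$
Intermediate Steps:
$p = 11$ ($p = \left(6 + \left(5 + 0\right)\right) 1 = \left(6 + 5\right) 1 = 11 \cdot 1 = 11$)
$K{\left(E,H \right)} = -25$ ($K{\left(E,H \right)} = \left(1 \cdot \frac{1}{4} + 1\right) \left(-20\right) = \left(\frac{1}{4} + 1\right) \left(-20\right) = \frac{5}{4} \left(-20\right) = -25$)
$\frac{1}{K{\left(-253,p \right)} + 508039} = \frac{1}{-25 + 508039} = \frac{1}{508014}$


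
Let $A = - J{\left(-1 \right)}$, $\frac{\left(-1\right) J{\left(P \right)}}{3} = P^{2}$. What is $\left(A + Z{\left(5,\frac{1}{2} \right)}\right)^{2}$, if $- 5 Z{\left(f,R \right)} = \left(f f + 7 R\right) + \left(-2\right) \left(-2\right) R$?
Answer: $\frac{961}{100} \approx 9.61$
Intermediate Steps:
$J{\left(P \right)} = - 3 P^{2}$
$Z{\left(f,R \right)} = - \frac{11 R}{5} - \frac{f^{2}}{5}$ ($Z{\left(f,R \right)} = - \frac{\left(f f + 7 R\right) + \left(-2\right) \left(-2\right) R}{5} = - \frac{\left(f^{2} + 7 R\right) + 4 R}{5} = - \frac{f^{2} + 11 R}{5} = - \frac{11 R}{5} - \frac{f^{2}}{5}$)
$A = 3$ ($A = - \left(-3\right) \left(-1\right)^{2} = - \left(-3\right) 1 = \left(-1\right) \left(-3\right) = 3$)
$\left(A + Z{\left(5,\frac{1}{2} \right)}\right)^{2} = \left(3 - \left(5 + \frac{11}{10}\right)\right)^{2} = \left(3 - \frac{61}{10}\right)^{2} = \left(- \frac{31}{10}\right)^{2} = \frac{961}{100}$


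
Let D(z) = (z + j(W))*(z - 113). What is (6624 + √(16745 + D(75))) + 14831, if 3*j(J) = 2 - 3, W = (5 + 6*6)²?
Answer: 21455 + √125169/3 ≈ 21573.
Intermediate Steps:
W = 1681 (W = (5 + 36)² = 41² = 1681)
j(J) = -⅓ (j(J) = (2 - 3)/3 = (⅓)*(-1) = -⅓)
D(z) = (-113 + z)*(-⅓ + z) (D(z) = (z - ⅓)*(z - 113) = (-⅓ + z)*(-113 + z) = (-113 + z)*(-⅓ + z))
(6624 + √(16745 + D(75))) + 14831 = (6624 + √(16745 + (113/3 + 75² - 340/3*75))) + 14831 = (6624 + √(16745 + (113/3 + 5625 - 8500))) + 14831 = (6624 + √(16745 - 8512/3)) + 14831 = (6624 + √(41723/3)) + 14831 = (6624 + √125169/3) + 14831 = 21455 + √125169/3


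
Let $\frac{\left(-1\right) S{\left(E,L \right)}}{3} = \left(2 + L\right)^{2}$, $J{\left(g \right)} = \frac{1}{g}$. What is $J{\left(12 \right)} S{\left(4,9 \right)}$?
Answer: $- \frac{121}{4} \approx -30.25$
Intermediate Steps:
$S{\left(E,L \right)} = - 3 \left(2 + L\right)^{2}$
$J{\left(12 \right)} S{\left(4,9 \right)} = \frac{\left(-3\right) \left(2 + 9\right)^{2}}{12} = \frac{\left(-3\right) 11^{2}}{12} = \frac{\left(-3\right) 121}{12} = \frac{1}{12} \left(-363\right) = - \frac{121}{4}$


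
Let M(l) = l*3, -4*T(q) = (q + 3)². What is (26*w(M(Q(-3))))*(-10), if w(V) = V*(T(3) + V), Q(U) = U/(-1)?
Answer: 0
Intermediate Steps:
Q(U) = -U (Q(U) = U*(-1) = -U)
T(q) = -(3 + q)²/4 (T(q) = -(q + 3)²/4 = -(3 + q)²/4)
M(l) = 3*l
w(V) = V*(-9 + V) (w(V) = V*(-(3 + 3)²/4 + V) = V*(-¼*6² + V) = V*(-¼*36 + V) = V*(-9 + V))
(26*w(M(Q(-3))))*(-10) = (26*((3*(-1*(-3)))*(-9 + 3*(-1*(-3)))))*(-10) = (26*((3*3)*(-9 + 3*3)))*(-10) = (26*(9*(-9 + 9)))*(-10) = (26*(9*0))*(-10) = (26*0)*(-10) = 0*(-10) = 0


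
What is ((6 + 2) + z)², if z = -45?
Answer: 1369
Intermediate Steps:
((6 + 2) + z)² = ((6 + 2) - 45)² = (8 - 45)² = (-37)² = 1369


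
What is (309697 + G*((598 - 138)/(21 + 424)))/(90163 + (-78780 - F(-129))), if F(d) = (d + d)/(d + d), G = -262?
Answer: 9179643/337666 ≈ 27.186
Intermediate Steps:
F(d) = 1 (F(d) = (2*d)/((2*d)) = (2*d)*(1/(2*d)) = 1)
(309697 + G*((598 - 138)/(21 + 424)))/(90163 + (-78780 - F(-129))) = (309697 - 262*(598 - 138)/(21 + 424))/(90163 + (-78780 - 1*1)) = (309697 - 120520/445)/(90163 + (-78780 - 1)) = (309697 - 120520/445)/(90163 - 78781) = (309697 - 262*92/89)/11382 = (309697 - 24104/89)*(1/11382) = (27538929/89)*(1/11382) = 9179643/337666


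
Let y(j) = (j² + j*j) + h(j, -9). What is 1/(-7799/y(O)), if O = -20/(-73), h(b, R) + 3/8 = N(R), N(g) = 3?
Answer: -118309/332486968 ≈ -0.00035583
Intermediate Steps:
h(b, R) = 21/8 (h(b, R) = -3/8 + 3 = 21/8)
O = 20/73 (O = -20*(-1/73) = 20/73 ≈ 0.27397)
y(j) = 21/8 + 2*j² (y(j) = (j² + j*j) + 21/8 = (j² + j²) + 21/8 = 2*j² + 21/8 = 21/8 + 2*j²)
1/(-7799/y(O)) = 1/(-7799/(21/8 + 2*(20/73)²)) = 1/(-7799/(21/8 + 2*(400/5329))) = 1/(-7799/(21/8 + 800/5329)) = 1/(-7799/118309/42632) = 1/(-7799*42632/118309) = 1/(-332486968/118309) = -118309/332486968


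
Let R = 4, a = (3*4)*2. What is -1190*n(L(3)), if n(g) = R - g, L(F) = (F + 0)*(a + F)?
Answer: 91630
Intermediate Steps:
a = 24 (a = 12*2 = 24)
L(F) = F*(24 + F) (L(F) = (F + 0)*(24 + F) = F*(24 + F))
n(g) = 4 - g
-1190*n(L(3)) = -1190*(4 - 3*(24 + 3)) = -1190*(4 - 3*27) = -1190*(4 - 1*81) = -1190*(4 - 81) = -1190*(-77) = 91630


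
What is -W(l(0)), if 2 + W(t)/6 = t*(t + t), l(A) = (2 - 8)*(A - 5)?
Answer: -10788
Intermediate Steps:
l(A) = 30 - 6*A (l(A) = -6*(-5 + A) = 30 - 6*A)
W(t) = -12 + 12*t**2 (W(t) = -12 + 6*(t*(t + t)) = -12 + 6*(t*(2*t)) = -12 + 6*(2*t**2) = -12 + 12*t**2)
-W(l(0)) = -(-12 + 12*(30 - 6*0)**2) = -(-12 + 12*(30 + 0)**2) = -(-12 + 12*30**2) = -(-12 + 12*900) = -(-12 + 10800) = -1*10788 = -10788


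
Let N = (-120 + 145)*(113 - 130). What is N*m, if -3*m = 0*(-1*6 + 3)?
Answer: 0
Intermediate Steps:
N = -425 (N = 25*(-17) = -425)
m = 0 (m = -0*(-1*6 + 3) = -0*(-6 + 3) = -0*(-3) = -1/3*0 = 0)
N*m = -425*0 = 0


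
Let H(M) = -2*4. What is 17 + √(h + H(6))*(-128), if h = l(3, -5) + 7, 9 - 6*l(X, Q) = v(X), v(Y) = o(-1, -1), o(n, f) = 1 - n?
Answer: 17 - 64*√6/3 ≈ -35.256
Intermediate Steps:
H(M) = -8
v(Y) = 2 (v(Y) = 1 - 1*(-1) = 1 + 1 = 2)
l(X, Q) = 7/6 (l(X, Q) = 3/2 - ⅙*2 = 3/2 - ⅓ = 7/6)
h = 49/6 (h = 7/6 + 7 = 49/6 ≈ 8.1667)
17 + √(h + H(6))*(-128) = 17 + √(49/6 - 8)*(-128) = 17 + √(⅙)*(-128) = 17 + (√6/6)*(-128) = 17 - 64*√6/3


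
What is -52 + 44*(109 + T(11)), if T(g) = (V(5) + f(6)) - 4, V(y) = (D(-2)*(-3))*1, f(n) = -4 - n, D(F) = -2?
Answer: 4392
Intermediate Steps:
V(y) = 6 (V(y) = -2*(-3)*1 = 6*1 = 6)
T(g) = -8 (T(g) = (6 + (-4 - 1*6)) - 4 = (6 + (-4 - 6)) - 4 = (6 - 10) - 4 = -4 - 4 = -8)
-52 + 44*(109 + T(11)) = -52 + 44*(109 - 8) = -52 + 44*101 = -52 + 4444 = 4392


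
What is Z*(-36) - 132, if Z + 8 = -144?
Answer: 5340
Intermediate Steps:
Z = -152 (Z = -8 - 144 = -152)
Z*(-36) - 132 = -152*(-36) - 132 = 5472 - 132 = 5340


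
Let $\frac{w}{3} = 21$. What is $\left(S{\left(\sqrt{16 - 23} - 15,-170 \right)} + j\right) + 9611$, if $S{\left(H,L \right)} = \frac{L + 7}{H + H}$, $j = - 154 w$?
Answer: $- \frac{39779}{464} + \frac{163 i \sqrt{7}}{464} \approx -85.731 + 0.92943 i$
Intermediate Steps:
$w = 63$ ($w = 3 \cdot 21 = 63$)
$j = -9702$ ($j = \left(-154\right) 63 = -9702$)
$S{\left(H,L \right)} = \frac{7 + L}{2 H}$
$\left(S{\left(\sqrt{16 - 23} - 15,-170 \right)} + j\right) + 9611 = \left(\frac{7 - 170}{2 \left(\sqrt{16 - 23} - 15\right)} - 9702\right) + 9611 = \left(\frac{1}{2} \frac{1}{\sqrt{-7} - 15} \left(-163\right) - 9702\right) + 9611 = \left(\frac{1}{2} \frac{1}{i \sqrt{7} - 15} \left(-163\right) - 9702\right) + 9611 = \left(\frac{1}{2} \frac{1}{-15 + i \sqrt{7}} \left(-163\right) - 9702\right) + 9611 = \left(- \frac{163}{2 \left(-15 + i \sqrt{7}\right)} - 9702\right) + 9611 = \left(-9702 - \frac{163}{2 \left(-15 + i \sqrt{7}\right)}\right) + 9611 = -91 - \frac{163}{2 \left(-15 + i \sqrt{7}\right)}$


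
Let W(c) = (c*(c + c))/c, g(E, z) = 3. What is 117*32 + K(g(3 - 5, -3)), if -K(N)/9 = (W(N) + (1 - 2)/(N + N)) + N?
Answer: 7329/2 ≈ 3664.5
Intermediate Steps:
W(c) = 2*c (W(c) = (c*(2*c))/c = (2*c²)/c = 2*c)
K(N) = -27*N + 9/(2*N) (K(N) = -9*((2*N + (1 - 2)/(N + N)) + N) = -9*((2*N - 1/(2*N)) + N) = -9*(3*N - 1/(2*N)) = -27*N + 9/(2*N))
117*32 + K(g(3 - 5, -3)) = 117*32 + (-27*3 + (9/2)/3) = 3744 + (-81 + (9/2)*(⅓)) = 3744 + (-81 + 3/2) = 3744 - 159/2 = 7329/2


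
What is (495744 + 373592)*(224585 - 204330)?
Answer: 17608400680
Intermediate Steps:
(495744 + 373592)*(224585 - 204330) = 869336*20255 = 17608400680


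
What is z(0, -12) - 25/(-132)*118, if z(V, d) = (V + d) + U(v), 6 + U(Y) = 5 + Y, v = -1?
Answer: 551/66 ≈ 8.3485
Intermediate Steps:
U(Y) = -1 + Y (U(Y) = -6 + (5 + Y) = -1 + Y)
z(V, d) = -2 + V + d (z(V, d) = (V + d) + (-1 - 1) = (V + d) - 2 = -2 + V + d)
z(0, -12) - 25/(-132)*118 = (-2 + 0 - 12) - 25/(-132)*118 = -14 - 25*(-1/132)*118 = -14 + (25/132)*118 = -14 + 1475/66 = 551/66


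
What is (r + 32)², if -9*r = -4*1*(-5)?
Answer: 71824/81 ≈ 886.72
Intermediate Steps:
r = -20/9 (r = -(-4*1)*(-5)/9 = -(-4)*(-5)/9 = -⅑*20 = -20/9 ≈ -2.2222)
(r + 32)² = (-20/9 + 32)² = (268/9)² = 71824/81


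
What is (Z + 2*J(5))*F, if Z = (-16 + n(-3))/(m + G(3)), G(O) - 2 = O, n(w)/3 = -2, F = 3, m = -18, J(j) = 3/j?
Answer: 564/65 ≈ 8.6769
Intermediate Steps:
n(w) = -6 (n(w) = 3*(-2) = -6)
G(O) = 2 + O
Z = 22/13 (Z = (-16 - 6)/(-18 + (2 + 3)) = -22/(-18 + 5) = -22/(-13) = -22*(-1/13) = 22/13 ≈ 1.6923)
(Z + 2*J(5))*F = (22/13 + 2*(3/5))*3 = (22/13 + 2*(3*(⅕)))*3 = (22/13 + 2*(⅗))*3 = (22/13 + 6/5)*3 = (188/65)*3 = 564/65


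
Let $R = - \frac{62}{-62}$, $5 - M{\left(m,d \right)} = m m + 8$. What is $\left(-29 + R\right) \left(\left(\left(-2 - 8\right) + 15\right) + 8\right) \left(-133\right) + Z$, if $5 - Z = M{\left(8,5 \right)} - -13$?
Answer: $48471$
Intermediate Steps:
$M{\left(m,d \right)} = -3 - m^{2}$ ($M{\left(m,d \right)} = 5 - \left(m m + 8\right) = 5 - \left(m^{2} + 8\right) = 5 - \left(8 + m^{2}\right) = -3 - m^{2}$)
$R = 1$ ($R = \left(-62\right) \left(- \frac{1}{62}\right) = 1$)
$Z = 59$ ($Z = 5 - \left(\left(-3 - 8^{2}\right) - -13\right) = 5 - \left(\left(-3 - 64\right) + 13\right) = 5 - \left(-67 + 13\right) = 5 - -54 = 5 + 54 = 59$)
$\left(-29 + R\right) \left(\left(\left(-2 - 8\right) + 15\right) + 8\right) \left(-133\right) + Z = \left(-29 + 1\right) \left(\left(\left(-2 - 8\right) + 15\right) + 8\right) \left(-133\right) + 59 = - 28 \left(\left(-10 + 15\right) + 8\right) \left(-133\right) + 59 = - 28 \left(5 + 8\right) \left(-133\right) + 59 = \left(-28\right) 13 \left(-133\right) + 59 = \left(-364\right) \left(-133\right) + 59 = 48412 + 59 = 48471$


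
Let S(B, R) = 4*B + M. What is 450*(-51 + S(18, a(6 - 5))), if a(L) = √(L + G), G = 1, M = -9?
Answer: 5400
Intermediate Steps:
a(L) = √(1 + L) (a(L) = √(L + 1) = √(1 + L))
S(B, R) = -9 + 4*B (S(B, R) = 4*B - 9 = -9 + 4*B)
450*(-51 + S(18, a(6 - 5))) = 450*(-51 + (-9 + 4*18)) = 450*(-51 + (-9 + 72)) = 450*(-51 + 63) = 450*12 = 5400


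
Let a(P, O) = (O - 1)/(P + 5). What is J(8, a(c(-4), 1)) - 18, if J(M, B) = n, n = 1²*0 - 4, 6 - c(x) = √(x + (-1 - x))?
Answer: -22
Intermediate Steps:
c(x) = 6 - I (c(x) = 6 - √(x + (-1 - x)) = 6 - √(-1) = 6 - I)
a(P, O) = (-1 + O)/(5 + P)
n = -4 (n = 1*0 - 4 = 0 - 4 = -4)
J(M, B) = -4
J(8, a(c(-4), 1)) - 18 = -4 - 18 = -22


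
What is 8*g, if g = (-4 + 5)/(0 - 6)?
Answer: -4/3 ≈ -1.3333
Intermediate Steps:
g = -1/6 (g = 1/(-6) = 1*(-1/6) = -1/6 ≈ -0.16667)
8*g = 8*(-1/6) = -4/3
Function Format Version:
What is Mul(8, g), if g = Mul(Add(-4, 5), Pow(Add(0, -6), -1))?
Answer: Rational(-4, 3) ≈ -1.3333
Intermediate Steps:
g = Rational(-1, 6) (g = Mul(1, Pow(-6, -1)) = Mul(1, Rational(-1, 6)) = Rational(-1, 6) ≈ -0.16667)
Mul(8, g) = Mul(8, Rational(-1, 6)) = Rational(-4, 3)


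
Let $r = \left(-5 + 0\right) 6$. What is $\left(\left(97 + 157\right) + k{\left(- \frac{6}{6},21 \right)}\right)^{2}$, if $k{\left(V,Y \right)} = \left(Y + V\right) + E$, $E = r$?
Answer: $59536$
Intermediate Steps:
$r = -30$ ($r = \left(-5\right) 6 = -30$)
$E = -30$
$k{\left(V,Y \right)} = -30 + V + Y$ ($k{\left(V,Y \right)} = \left(Y + V\right) - 30 = \left(V + Y\right) - 30 = -30 + V + Y$)
$\left(\left(97 + 157\right) + k{\left(- \frac{6}{6},21 \right)}\right)^{2} = \left(\left(97 + 157\right) - \left(9 + 1\right)\right)^{2} = \left(254 - 10\right)^{2} = 244^{2} = 59536$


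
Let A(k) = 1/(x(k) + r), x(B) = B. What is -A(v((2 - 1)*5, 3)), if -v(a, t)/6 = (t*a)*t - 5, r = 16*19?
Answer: -1/64 ≈ -0.015625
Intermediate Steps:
r = 304
v(a, t) = 30 - 6*a*t² (v(a, t) = -6*((t*a)*t - 5) = -6*((a*t)*t - 5) = -6*(a*t² - 5) = -6*(-5 + a*t²) = 30 - 6*a*t²)
A(k) = 1/(304 + k) (A(k) = 1/(k + 304) = 1/(304 + k))
-A(v((2 - 1)*5, 3)) = -1/(304 + (30 - 6*(2 - 1)*5*3²)) = -1/(304 + (30 - 6*1*5*9)) = -1/(304 + (30 - 6*5*9)) = -1/(304 + (30 - 270)) = -1/(304 - 240) = -1/64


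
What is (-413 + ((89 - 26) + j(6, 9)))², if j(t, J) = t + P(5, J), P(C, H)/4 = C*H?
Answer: 26896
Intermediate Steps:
P(C, H) = 4*C*H (P(C, H) = 4*(C*H) = 4*C*H)
j(t, J) = t + 20*J (j(t, J) = t + 4*5*J = t + 20*J)
(-413 + ((89 - 26) + j(6, 9)))² = (-413 + ((89 - 26) + (6 + 20*9)))² = (-413 + (63 + (6 + 180)))² = (-413 + (63 + 186))² = (-413 + 249)² = (-164)² = 26896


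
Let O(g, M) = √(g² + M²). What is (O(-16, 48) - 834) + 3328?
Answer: 2494 + 16*√10 ≈ 2544.6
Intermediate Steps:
O(g, M) = √(M² + g²)
(O(-16, 48) - 834) + 3328 = (√(48² + (-16)²) - 834) + 3328 = (√(2304 + 256) - 834) + 3328 = (√2560 - 834) + 3328 = (16*√10 - 834) + 3328 = (-834 + 16*√10) + 3328 = 2494 + 16*√10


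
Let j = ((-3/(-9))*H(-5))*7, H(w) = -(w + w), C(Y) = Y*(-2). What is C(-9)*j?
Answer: 420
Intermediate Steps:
C(Y) = -2*Y
H(w) = -2*w
j = 70/3 (j = ((-3/(-9))*(-2*(-5)))*7 = (-3*(-1/9)*10)*7 = ((1/3)*10)*7 = (10/3)*7 = 70/3 ≈ 23.333)
C(-9)*j = -2*(-9)*(70/3) = 18*(70/3) = 420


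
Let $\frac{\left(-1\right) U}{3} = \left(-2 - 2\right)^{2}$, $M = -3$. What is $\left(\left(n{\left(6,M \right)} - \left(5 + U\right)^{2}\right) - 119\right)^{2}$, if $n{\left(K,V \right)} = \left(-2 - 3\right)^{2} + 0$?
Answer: $3775249$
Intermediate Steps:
$U = -48$ ($U = - 3 \left(-2 - 2\right)^{2} = - 3 \left(-4\right)^{2} = \left(-3\right) 16 = -48$)
$n{\left(K,V \right)} = 25$ ($n{\left(K,V \right)} = \left(-5\right)^{2} + 0 = 25 + 0 = 25$)
$\left(\left(n{\left(6,M \right)} - \left(5 + U\right)^{2}\right) - 119\right)^{2} = \left(\left(25 - \left(5 - 48\right)^{2}\right) - 119\right)^{2} = \left(\left(25 - \left(-43\right)^{2}\right) - 119\right)^{2} = \left(\left(25 - 1849\right) - 119\right)^{2} = \left(-1824 - 119\right)^{2} = \left(-1943\right)^{2} = 3775249$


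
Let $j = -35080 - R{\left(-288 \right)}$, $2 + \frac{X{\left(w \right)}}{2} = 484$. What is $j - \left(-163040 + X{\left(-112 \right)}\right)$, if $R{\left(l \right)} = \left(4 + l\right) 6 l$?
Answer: $-363756$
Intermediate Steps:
$X{\left(w \right)} = 964$ ($X{\left(w \right)} = -4 + 2 \cdot 484 = -4 + 968 = 964$)
$R{\left(l \right)} = l \left(24 + 6 l\right)$ ($R{\left(l \right)} = \left(24 + 6 l\right) l = l \left(24 + 6 l\right)$)
$j = -525832$ ($j = -35080 - 6 \left(-288\right) \left(4 - 288\right) = -35080 - 6 \left(-288\right) \left(-284\right) = -35080 - 490752 = -525832$)
$j - \left(-163040 + X{\left(-112 \right)}\right) = -525832 - \left(-163040 + 964\right) = -525832 - -162076 = -525832 + 162076 = -363756$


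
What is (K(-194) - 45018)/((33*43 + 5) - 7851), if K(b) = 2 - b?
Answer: 44822/6427 ≈ 6.9740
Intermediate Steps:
(K(-194) - 45018)/((33*43 + 5) - 7851) = ((2 - 1*(-194)) - 45018)/((33*43 + 5) - 7851) = ((2 + 194) - 45018)/((1419 + 5) - 7851) = (196 - 45018)/(1424 - 7851) = -44822/(-6427) = -44822*(-1/6427) = 44822/6427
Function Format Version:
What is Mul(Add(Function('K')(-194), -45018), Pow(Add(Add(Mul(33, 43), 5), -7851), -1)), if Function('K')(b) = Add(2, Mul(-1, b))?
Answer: Rational(44822, 6427) ≈ 6.9740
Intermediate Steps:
Mul(Add(Function('K')(-194), -45018), Pow(Add(Add(Mul(33, 43), 5), -7851), -1)) = Mul(Add(Add(2, Mul(-1, -194)), -45018), Pow(Add(Add(Mul(33, 43), 5), -7851), -1)) = Mul(Add(Add(2, 194), -45018), Pow(Add(Add(1419, 5), -7851), -1)) = Mul(Add(196, -45018), Pow(Add(1424, -7851), -1)) = Mul(-44822, Pow(-6427, -1)) = Mul(-44822, Rational(-1, 6427)) = Rational(44822, 6427)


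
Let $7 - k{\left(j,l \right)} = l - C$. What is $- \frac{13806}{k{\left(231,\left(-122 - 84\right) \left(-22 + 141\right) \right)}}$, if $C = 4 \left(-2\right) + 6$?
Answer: $- \frac{4602}{8173} \approx -0.56307$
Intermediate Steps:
$C = -2$ ($C = -8 + 6 = -2$)
$k{\left(j,l \right)} = 5 - l$ ($k{\left(j,l \right)} = 7 - \left(l - -2\right) = 7 - \left(l + 2\right) = 7 - \left(2 + l\right) = 5 - l$)
$- \frac{13806}{k{\left(231,\left(-122 - 84\right) \left(-22 + 141\right) \right)}} = - \frac{13806}{5 - \left(-122 - 84\right) \left(-22 + 141\right)} = - \frac{13806}{5 - \left(-206\right) 119} = - \frac{13806}{5 - -24514} = - \frac{13806}{5 + 24514} = - \frac{13806}{24519} = \left(-13806\right) \frac{1}{24519} = - \frac{4602}{8173}$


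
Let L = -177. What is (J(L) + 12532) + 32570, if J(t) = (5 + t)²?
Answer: 74686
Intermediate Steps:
(J(L) + 12532) + 32570 = ((5 - 177)² + 12532) + 32570 = ((-172)² + 12532) + 32570 = (29584 + 12532) + 32570 = 42116 + 32570 = 74686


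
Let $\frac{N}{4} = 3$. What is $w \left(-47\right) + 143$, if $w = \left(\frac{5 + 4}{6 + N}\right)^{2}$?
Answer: $\frac{525}{4} \approx 131.25$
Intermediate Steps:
$N = 12$ ($N = 4 \cdot 3 = 12$)
$w = \frac{1}{4}$ ($w = \left(\frac{5 + 4}{6 + 12}\right)^{2} = \left(\frac{9}{18}\right)^{2} = \left(9 \cdot \frac{1}{18}\right)^{2} = \left(\frac{1}{2}\right)^{2} = \frac{1}{4} \approx 0.25$)
$w \left(-47\right) + 143 = \frac{1}{4} \left(-47\right) + 143 = - \frac{47}{4} + 143 = \frac{525}{4}$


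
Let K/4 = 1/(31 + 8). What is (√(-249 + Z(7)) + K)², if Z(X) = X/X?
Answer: -377192/1521 + 16*I*√62/39 ≈ -247.99 + 3.2304*I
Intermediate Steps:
Z(X) = 1
K = 4/39 (K = 4*(1/(31 + 8)) = 4*(1/39) = 4/39 ≈ 0.10256)
(√(-249 + Z(7)) + K)² = (√(-249 + 1) + 4/39)² = (√(-248) + 4/39)² = (2*I*√62 + 4/39)² = (4/39 + 2*I*√62)²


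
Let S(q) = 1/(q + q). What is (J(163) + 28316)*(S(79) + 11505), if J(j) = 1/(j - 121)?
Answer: 2161849755943/6636 ≈ 3.2578e+8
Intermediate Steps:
J(j) = 1/(-121 + j)
S(q) = 1/(2*q)
(J(163) + 28316)*(S(79) + 11505) = (1/(-121 + 163) + 28316)*((½)/79 + 11505) = (1/42 + 28316)*((½)*(1/79) + 11505) = (1/42 + 28316)*(1/158 + 11505) = (1189273/42)*(1817791/158) = 2161849755943/6636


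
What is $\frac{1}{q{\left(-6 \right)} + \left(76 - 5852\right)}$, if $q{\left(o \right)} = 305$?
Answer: $- \frac{1}{5471} \approx -0.00018278$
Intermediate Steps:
$\frac{1}{q{\left(-6 \right)} + \left(76 - 5852\right)} = \frac{1}{305 + \left(76 - 5852\right)} = \frac{1}{305 - 5776} = \frac{1}{-5471} = - \frac{1}{5471}$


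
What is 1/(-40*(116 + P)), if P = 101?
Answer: -1/8680 ≈ -0.00011521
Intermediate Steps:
1/(-40*(116 + P)) = 1/(-40*(116 + 101)) = 1/(-40*217) = 1/(-8680) = -1/8680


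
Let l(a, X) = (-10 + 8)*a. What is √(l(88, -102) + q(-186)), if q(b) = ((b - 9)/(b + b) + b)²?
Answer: 5*√21049913/124 ≈ 185.00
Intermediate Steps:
l(a, X) = -2*a
q(b) = (b + (-9 + b)/(2*b))² (q(b) = ((-9 + b)/((2*b)) + b)² = ((-9 + b)*(1/(2*b)) + b)² = ((-9 + b)/(2*b) + b)² = (b + (-9 + b)/(2*b))²)
√(l(88, -102) + q(-186)) = √(-2*88 + (¼)*(-9 - 186 + 2*(-186)²)²/(-186)²) = √(-176 + (¼)*(1/34596)*(-9 - 186 + 2*34596)²) = √(-176 + (¼)*(1/34596)*(-9 - 186 + 69192)²) = √(-176 + (¼)*(1/34596)*68997²) = √(-176 + (¼)*(1/34596)*4760586009) = √(-176 + 528954001/15376) = √(526247825/15376) = 5*√21049913/124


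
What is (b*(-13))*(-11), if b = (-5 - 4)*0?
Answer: 0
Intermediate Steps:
b = 0 (b = -9*0 = 0)
(b*(-13))*(-11) = (0*(-13))*(-11) = 0*(-11) = 0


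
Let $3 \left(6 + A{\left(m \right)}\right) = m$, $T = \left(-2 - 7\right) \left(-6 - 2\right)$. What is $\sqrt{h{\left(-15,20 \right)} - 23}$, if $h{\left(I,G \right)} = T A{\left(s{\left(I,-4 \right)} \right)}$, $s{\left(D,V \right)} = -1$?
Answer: $i \sqrt{479} \approx 21.886 i$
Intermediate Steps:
$T = 72$ ($T = \left(-9\right) \left(-8\right) = 72$)
$A{\left(m \right)} = -6 + \frac{m}{3}$
$h{\left(I,G \right)} = -456$ ($h{\left(I,G \right)} = 72 \left(-6 + \frac{1}{3} \left(-1\right)\right) = 72 \left(-6 - \frac{1}{3}\right) = 72 \left(- \frac{19}{3}\right) = -456$)
$\sqrt{h{\left(-15,20 \right)} - 23} = \sqrt{-456 - 23} = \sqrt{-479} = i \sqrt{479}$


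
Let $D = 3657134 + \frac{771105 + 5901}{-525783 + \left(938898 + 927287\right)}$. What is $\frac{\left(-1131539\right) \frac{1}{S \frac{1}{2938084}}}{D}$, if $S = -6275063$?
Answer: $\frac{2228121178837806476}{15380275123003078531} \approx 0.14487$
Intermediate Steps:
$D = \frac{2451015252437}{670201}$ ($D = 3657134 + \frac{777006}{-525783 + 1866185} = 3657134 + \frac{777006}{1340402} = 3657134 + 777006 \cdot \frac{1}{1340402} = 3657134 + \frac{388503}{670201} = \frac{2451015252437}{670201} \approx 3.6571 \cdot 10^{6}$)
$\frac{\left(-1131539\right) \frac{1}{S \frac{1}{2938084}}}{D} = \frac{\left(-1131539\right) \frac{1}{\left(-6275063\right) \frac{1}{2938084}}}{\frac{2451015252437}{670201}} = - \frac{1131539}{\left(-6275063\right) \frac{1}{2938084}} \cdot \frac{670201}{2451015252437} = - \frac{1131539}{- \frac{6275063}{2938084}} \cdot \frac{670201}{2451015252437} = \left(-1131539\right) \left(- \frac{2938084}{6275063}\right) \frac{670201}{2451015252437} = \frac{3324556631276}{6275063} \cdot \frac{670201}{2451015252437} = \frac{2228121178837806476}{15380275123003078531}$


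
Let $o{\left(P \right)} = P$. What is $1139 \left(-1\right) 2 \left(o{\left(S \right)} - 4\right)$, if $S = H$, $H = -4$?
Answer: $18224$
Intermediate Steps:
$S = -4$
$1139 \left(-1\right) 2 \left(o{\left(S \right)} - 4\right) = 1139 \left(-1\right) 2 \left(-4 - 4\right) = 1139 \left(\left(-2\right) \left(-8\right)\right) = 1139 \cdot 16 = 18224$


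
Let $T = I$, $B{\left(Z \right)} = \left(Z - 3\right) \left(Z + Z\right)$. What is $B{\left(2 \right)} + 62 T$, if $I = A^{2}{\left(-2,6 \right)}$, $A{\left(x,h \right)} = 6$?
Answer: $2228$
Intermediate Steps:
$B{\left(Z \right)} = 2 Z \left(-3 + Z\right)$ ($B{\left(Z \right)} = \left(-3 + Z\right) 2 Z = 2 Z \left(-3 + Z\right)$)
$I = 36$ ($I = 6^{2} = 36$)
$T = 36$
$B{\left(2 \right)} + 62 T = 2 \cdot 2 \left(-3 + 2\right) + 62 \cdot 36 = 2 \cdot 2 \left(-1\right) + 2232 = -4 + 2232 = 2228$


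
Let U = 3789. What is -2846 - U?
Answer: -6635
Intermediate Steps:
-2846 - U = -2846 - 1*3789 = -2846 - 3789 = -6635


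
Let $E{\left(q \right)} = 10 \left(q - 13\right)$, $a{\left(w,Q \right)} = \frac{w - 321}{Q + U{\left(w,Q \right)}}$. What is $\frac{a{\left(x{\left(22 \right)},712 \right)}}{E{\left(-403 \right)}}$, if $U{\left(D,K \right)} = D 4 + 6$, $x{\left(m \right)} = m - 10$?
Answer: $\frac{309}{3186560} \approx 9.697 \cdot 10^{-5}$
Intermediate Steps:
$x{\left(m \right)} = -10 + m$ ($x{\left(m \right)} = m - 10 = -10 + m$)
$U{\left(D,K \right)} = 6 + 4 D$ ($U{\left(D,K \right)} = 4 D + 6 = 6 + 4 D$)
$a{\left(w,Q \right)} = \frac{-321 + w}{6 + Q + 4 w}$ ($a{\left(w,Q \right)} = \frac{w - 321}{Q + \left(6 + 4 w\right)} = \frac{-321 + w}{6 + Q + 4 w}$)
$E{\left(q \right)} = -130 + 10 q$ ($E{\left(q \right)} = 10 \left(-13 + q\right) = -130 + 10 q$)
$\frac{a{\left(x{\left(22 \right)},712 \right)}}{E{\left(-403 \right)}} = \frac{\frac{1}{6 + 712 + 4 \left(-10 + 22\right)} \left(-321 + \left(-10 + 22\right)\right)}{-130 + 10 \left(-403\right)} = \frac{\frac{1}{6 + 712 + 4 \cdot 12} \left(-321 + 12\right)}{-130 - 4030} = \frac{\frac{1}{6 + 712 + 48} \left(-309\right)}{-4160} = \frac{1}{766} \left(-309\right) \left(- \frac{1}{4160}\right) = \left(- \frac{309}{766}\right) \left(- \frac{1}{4160}\right) = \frac{309}{3186560}$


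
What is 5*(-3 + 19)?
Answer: 80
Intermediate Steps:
5*(-3 + 19) = 5*16 = 80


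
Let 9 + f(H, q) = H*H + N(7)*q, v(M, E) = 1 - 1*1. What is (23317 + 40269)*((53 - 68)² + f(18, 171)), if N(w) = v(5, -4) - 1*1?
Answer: 23463234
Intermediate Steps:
v(M, E) = 0 (v(M, E) = 1 - 1 = 0)
N(w) = -1 (N(w) = 0 - 1*1 = 0 - 1 = -1)
f(H, q) = -9 + H² - q (f(H, q) = -9 + (H*H - q) = -9 + (H² - q) = -9 + H² - q)
(23317 + 40269)*((53 - 68)² + f(18, 171)) = (23317 + 40269)*((53 - 68)² + (-9 + 18² - 1*171)) = 63586*((-15)² + (-9 + 324 - 171)) = 63586*(225 + 144) = 63586*369 = 23463234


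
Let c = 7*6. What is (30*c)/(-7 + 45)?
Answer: 630/19 ≈ 33.158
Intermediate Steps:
c = 42
(30*c)/(-7 + 45) = (30*42)/(-7 + 45) = 1260/38 = 1260*(1/38) = 630/19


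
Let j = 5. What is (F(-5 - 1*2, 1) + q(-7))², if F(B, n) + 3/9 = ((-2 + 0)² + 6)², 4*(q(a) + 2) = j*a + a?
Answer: 273529/36 ≈ 7598.0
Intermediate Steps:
q(a) = -2 + 3*a/2 (q(a) = -2 + (5*a + a)/4 = -2 + (6*a)/4 = -2 + 3*a/2)
F(B, n) = 299/3 (F(B, n) = -⅓ + ((-2 + 0)² + 6)² = -⅓ + ((-2)² + 6)² = -⅓ + (4 + 6)² = -⅓ + 10² = -⅓ + 100 = 299/3)
(F(-5 - 1*2, 1) + q(-7))² = (299/3 + (-2 + (3/2)*(-7)))² = (299/3 + (-2 - 21/2))² = (299/3 - 25/2)² = (523/6)² = 273529/36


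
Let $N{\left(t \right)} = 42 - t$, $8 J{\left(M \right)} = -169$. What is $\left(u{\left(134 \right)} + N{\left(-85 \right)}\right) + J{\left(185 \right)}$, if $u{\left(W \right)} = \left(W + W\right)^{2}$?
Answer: $\frac{575439}{8} \approx 71930.0$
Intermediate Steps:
$J{\left(M \right)} = - \frac{169}{8}$ ($J{\left(M \right)} = \frac{1}{8} \left(-169\right) = - \frac{169}{8}$)
$u{\left(W \right)} = 4 W^{2}$ ($u{\left(W \right)} = \left(2 W\right)^{2} = 4 W^{2}$)
$\left(u{\left(134 \right)} + N{\left(-85 \right)}\right) + J{\left(185 \right)} = \left(4 \cdot 134^{2} + \left(42 - -85\right)\right) - \frac{169}{8} = \left(4 \cdot 17956 + \left(42 + 85\right)\right) - \frac{169}{8} = \left(71824 + 127\right) - \frac{169}{8} = 71951 - \frac{169}{8} = \frac{575439}{8}$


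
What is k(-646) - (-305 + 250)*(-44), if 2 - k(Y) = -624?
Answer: -1794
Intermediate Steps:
k(Y) = 626 (k(Y) = 2 - 1*(-624) = 2 + 624 = 626)
k(-646) - (-305 + 250)*(-44) = 626 - (-305 + 250)*(-44) = 626 - (-55)*(-44) = 626 - 1*2420 = 626 - 2420 = -1794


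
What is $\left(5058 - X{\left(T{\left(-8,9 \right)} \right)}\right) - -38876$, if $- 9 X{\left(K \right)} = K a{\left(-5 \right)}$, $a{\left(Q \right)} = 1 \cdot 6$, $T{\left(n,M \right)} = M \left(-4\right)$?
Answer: $43910$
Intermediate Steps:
$T{\left(n,M \right)} = - 4 M$
$a{\left(Q \right)} = 6$
$X{\left(K \right)} = - \frac{2 K}{3}$ ($X{\left(K \right)} = - \frac{K 6}{9} = - \frac{6 K}{9} = - \frac{2 K}{3}$)
$\left(5058 - X{\left(T{\left(-8,9 \right)} \right)}\right) - -38876 = \left(5058 - - \frac{2 \left(\left(-4\right) 9\right)}{3}\right) - -38876 = \left(5058 - \left(- \frac{2}{3}\right) \left(-36\right)\right) + 38876 = \left(5058 - 24\right) + 38876 = 5034 + 38876 = 43910$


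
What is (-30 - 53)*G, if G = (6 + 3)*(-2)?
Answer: 1494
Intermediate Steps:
G = -18 (G = 9*(-2) = -18)
(-30 - 53)*G = (-30 - 53)*(-18) = -83*(-18) = 1494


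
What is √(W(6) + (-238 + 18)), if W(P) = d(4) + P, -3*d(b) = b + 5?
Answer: I*√217 ≈ 14.731*I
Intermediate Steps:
d(b) = -5/3 - b/3 (d(b) = -(b + 5)/3 = -(5 + b)/3 = -5/3 - b/3)
W(P) = -3 + P (W(P) = (-5/3 - ⅓*4) + P = (-5/3 - 4/3) + P = -3 + P)
√(W(6) + (-238 + 18)) = √((-3 + 6) + (-238 + 18)) = √(3 - 220) = √(-217) = I*√217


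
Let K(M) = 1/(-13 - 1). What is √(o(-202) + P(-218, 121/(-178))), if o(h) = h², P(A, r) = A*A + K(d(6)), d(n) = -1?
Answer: 3*√1923586/14 ≈ 297.20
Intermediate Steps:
K(M) = -1/14 (K(M) = 1/(-14) = -1/14)
P(A, r) = -1/14 + A² (P(A, r) = A*A - 1/14 = A² - 1/14 = -1/14 + A²)
√(o(-202) + P(-218, 121/(-178))) = √((-202)² + (-1/14 + (-218)²)) = √(40804 + (-1/14 + 47524)) = √(40804 + 665335/14) = √(1236591/14) = 3*√1923586/14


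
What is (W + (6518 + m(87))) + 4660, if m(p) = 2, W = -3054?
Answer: 8126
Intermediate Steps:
(W + (6518 + m(87))) + 4660 = (-3054 + (6518 + 2)) + 4660 = (-3054 + 6520) + 4660 = 3466 + 4660 = 8126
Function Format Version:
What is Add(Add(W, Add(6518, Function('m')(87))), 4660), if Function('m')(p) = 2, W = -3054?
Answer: 8126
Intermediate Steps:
Add(Add(W, Add(6518, Function('m')(87))), 4660) = Add(Add(-3054, Add(6518, 2)), 4660) = Add(Add(-3054, 6520), 4660) = Add(3466, 4660) = 8126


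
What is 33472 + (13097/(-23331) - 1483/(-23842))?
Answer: 2659825734649/79465386 ≈ 33472.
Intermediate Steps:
33472 + (13097/(-23331) - 1483/(-23842)) = 33472 + (13097*(-1/23331) - 1483*(-1/23842)) = 33472 + (-1871/3333 + 1483/23842) = 33472 - 39665543/79465386 = 2659825734649/79465386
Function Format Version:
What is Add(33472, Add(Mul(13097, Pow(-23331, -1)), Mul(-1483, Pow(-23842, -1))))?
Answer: Rational(2659825734649, 79465386) ≈ 33472.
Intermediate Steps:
Add(33472, Add(Mul(13097, Pow(-23331, -1)), Mul(-1483, Pow(-23842, -1)))) = Add(33472, Add(Mul(13097, Rational(-1, 23331)), Mul(-1483, Rational(-1, 23842)))) = Add(33472, Add(Rational(-1871, 3333), Rational(1483, 23842))) = Add(33472, Rational(-39665543, 79465386)) = Rational(2659825734649, 79465386)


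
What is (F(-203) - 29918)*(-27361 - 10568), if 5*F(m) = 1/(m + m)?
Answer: 2303562476589/2030 ≈ 1.1348e+9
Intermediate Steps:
F(m) = 1/(10*m) (F(m) = 1/(5*(m + m)) = 1/(5*((2*m))) = (1/(2*m))/5 = 1/(10*m))
(F(-203) - 29918)*(-27361 - 10568) = ((⅒)/(-203) - 29918)*(-27361 - 10568) = ((⅒)*(-1/203) - 29918)*(-37929) = (-1/2030 - 29918)*(-37929) = -60733541/2030*(-37929) = 2303562476589/2030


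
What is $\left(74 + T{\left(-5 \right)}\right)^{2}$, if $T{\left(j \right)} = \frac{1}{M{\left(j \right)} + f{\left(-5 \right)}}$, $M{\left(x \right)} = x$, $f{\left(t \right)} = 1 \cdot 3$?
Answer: $\frac{21609}{4} \approx 5402.3$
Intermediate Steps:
$f{\left(t \right)} = 3$
$T{\left(j \right)} = \frac{1}{3 + j}$ ($T{\left(j \right)} = \frac{1}{j + 3} = \frac{1}{3 + j}$)
$\left(74 + T{\left(-5 \right)}\right)^{2} = \left(74 + \frac{1}{3 - 5}\right)^{2} = \left(74 + \frac{1}{-2}\right)^{2} = \left(74 - \frac{1}{2}\right)^{2} = \left(\frac{147}{2}\right)^{2} = \frac{21609}{4}$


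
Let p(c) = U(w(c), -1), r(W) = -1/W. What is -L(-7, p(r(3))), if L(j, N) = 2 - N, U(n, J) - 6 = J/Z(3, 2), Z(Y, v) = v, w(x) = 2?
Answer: 7/2 ≈ 3.5000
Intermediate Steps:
U(n, J) = 6 + J/2
p(c) = 11/2 (p(c) = 6 + (½)*(-1) = 6 - ½ = 11/2)
-L(-7, p(r(3))) = -(2 - 1*11/2) = -(2 - 11/2) = -1*(-7/2) = 7/2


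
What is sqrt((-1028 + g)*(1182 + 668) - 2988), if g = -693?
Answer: I*sqrt(3186838) ≈ 1785.2*I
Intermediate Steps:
sqrt((-1028 + g)*(1182 + 668) - 2988) = sqrt((-1028 - 693)*(1182 + 668) - 2988) = sqrt(-1721*1850 - 2988) = sqrt(-3183850 - 2988) = sqrt(-3186838) = I*sqrt(3186838)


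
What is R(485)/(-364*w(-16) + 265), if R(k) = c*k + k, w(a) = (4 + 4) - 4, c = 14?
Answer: -2425/397 ≈ -6.1083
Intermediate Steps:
w(a) = 4 (w(a) = 8 - 4 = 4)
R(k) = 15*k (R(k) = 14*k + k = 15*k)
R(485)/(-364*w(-16) + 265) = (15*485)/(-364*4 + 265) = 7275/(-1456 + 265) = 7275/(-1191) = 7275*(-1/1191) = -2425/397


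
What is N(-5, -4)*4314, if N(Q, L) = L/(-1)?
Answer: 17256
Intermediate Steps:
N(Q, L) = -L (N(Q, L) = L*(-1) = -L)
N(-5, -4)*4314 = -1*(-4)*4314 = 4*4314 = 17256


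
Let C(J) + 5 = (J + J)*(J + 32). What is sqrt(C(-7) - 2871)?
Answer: I*sqrt(3226) ≈ 56.798*I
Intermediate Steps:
C(J) = -5 + 2*J*(32 + J) (C(J) = -5 + (J + J)*(J + 32) = -5 + (2*J)*(32 + J) = -5 + 2*J*(32 + J))
sqrt(C(-7) - 2871) = sqrt((-5 + 2*(-7)**2 + 64*(-7)) - 2871) = sqrt((-5 + 2*49 - 448) - 2871) = sqrt((-5 + 98 - 448) - 2871) = sqrt(-355 - 2871) = sqrt(-3226) = I*sqrt(3226)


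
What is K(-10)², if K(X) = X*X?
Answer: 10000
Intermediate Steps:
K(X) = X²
K(-10)² = ((-10)²)² = 100² = 10000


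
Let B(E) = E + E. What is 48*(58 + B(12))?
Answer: 3936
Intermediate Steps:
B(E) = 2*E
48*(58 + B(12)) = 48*(58 + 2*12) = 48*(58 + 24) = 48*82 = 3936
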